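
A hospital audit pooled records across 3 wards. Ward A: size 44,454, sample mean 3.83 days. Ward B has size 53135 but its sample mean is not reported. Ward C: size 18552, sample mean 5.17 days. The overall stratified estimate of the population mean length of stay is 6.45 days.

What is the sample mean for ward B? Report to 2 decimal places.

9.09

N = 44454 + 53135 + 18552 = 116141.
Overall total = μ·N = 6.45·116141 = 749109.45.
Subtract the known strata: 44454·3.83 + 18552·5.17 = 266172.66.
Remaining total for ward B: 749109.45 − 266172.66 = 482936.79.
Divide by its size: 482936.79 / 53135 = 9.0889... → 9.09.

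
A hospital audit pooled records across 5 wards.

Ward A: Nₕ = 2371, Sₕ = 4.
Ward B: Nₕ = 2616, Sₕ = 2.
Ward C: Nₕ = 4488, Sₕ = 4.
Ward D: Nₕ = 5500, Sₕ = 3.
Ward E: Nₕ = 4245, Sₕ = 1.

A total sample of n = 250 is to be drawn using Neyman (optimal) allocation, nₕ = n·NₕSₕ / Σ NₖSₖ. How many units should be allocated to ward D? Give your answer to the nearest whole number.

77

Σ NₕSₕ = 2371·4 + 2616·2 + 4488·4 + 5500·3 + 4245·1 = 53413.
Share for D: 16500/53413 = 0.30891.
n_D = 250 × 0.30891 = 77.228... → 77.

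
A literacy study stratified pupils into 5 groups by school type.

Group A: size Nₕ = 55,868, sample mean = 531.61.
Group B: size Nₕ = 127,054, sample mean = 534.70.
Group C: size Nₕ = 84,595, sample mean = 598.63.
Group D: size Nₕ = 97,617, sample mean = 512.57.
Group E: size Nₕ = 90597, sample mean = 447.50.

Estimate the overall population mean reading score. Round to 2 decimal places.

N = 455731; weights Wₕ = Nₕ/N = (0.1226, 0.2788, 0.1856, 0.2142, 0.1988).
x̄_st = Σ Wₕ·x̄ₕ = 0.1226·531.61 + 0.2788·534.70 + 0.1856·598.63 + 0.2142·512.57 + 0.1988·447.50 ≈ 524.1131...
→ 524.11.

524.11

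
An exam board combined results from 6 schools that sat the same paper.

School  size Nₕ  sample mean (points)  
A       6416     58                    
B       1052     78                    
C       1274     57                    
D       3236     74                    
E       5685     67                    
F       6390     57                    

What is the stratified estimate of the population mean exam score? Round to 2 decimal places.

N = 24053; weights Wₕ = Nₕ/N = (0.2667, 0.0437, 0.0530, 0.1345, 0.2364, 0.2657).
x̄_st = Σ Wₕ·x̄ₕ = 0.2667·58 + 0.0437·78 + 0.0530·57 + 0.1345·74 + 0.2364·67 + 0.2657·57 ≈ 62.8359...
→ 62.84.

62.84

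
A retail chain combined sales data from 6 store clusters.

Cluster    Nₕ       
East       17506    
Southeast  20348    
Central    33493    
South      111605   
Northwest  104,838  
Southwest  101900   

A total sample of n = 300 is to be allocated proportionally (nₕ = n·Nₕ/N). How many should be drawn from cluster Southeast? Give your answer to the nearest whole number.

16

N = 17506 + 20348 + 33493 + 111605 + 104838 + 101900 = 389690.
n_Southeast = 300·20348/389690 = 15.665... → 16.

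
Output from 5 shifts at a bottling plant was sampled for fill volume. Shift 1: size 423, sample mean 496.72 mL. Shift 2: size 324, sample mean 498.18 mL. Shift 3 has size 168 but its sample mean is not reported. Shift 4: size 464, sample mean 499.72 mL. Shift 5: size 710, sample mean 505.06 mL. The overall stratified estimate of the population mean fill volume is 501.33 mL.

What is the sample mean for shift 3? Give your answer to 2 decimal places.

N = 423 + 324 + 168 + 464 + 710 = 2089.
Overall total = μ·N = 501.33·2089 = 1047278.37.
Subtract the known strata: 423·496.72 + 324·498.18 + 464·499.72 + 710·505.06 = 961985.56.
Remaining total for shift 3: 1047278.37 − 961985.56 = 85292.81.
Divide by its size: 85292.81 / 168 = 507.6953... → 507.70.

507.70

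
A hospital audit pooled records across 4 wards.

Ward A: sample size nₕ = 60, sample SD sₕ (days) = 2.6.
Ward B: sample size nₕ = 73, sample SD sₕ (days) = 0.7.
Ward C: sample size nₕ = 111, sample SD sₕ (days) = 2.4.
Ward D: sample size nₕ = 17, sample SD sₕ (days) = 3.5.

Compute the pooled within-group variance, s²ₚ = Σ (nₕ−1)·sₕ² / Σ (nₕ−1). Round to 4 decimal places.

4.9172

A: (60−1)·2.6² = 59·6.76 = 398.84
B: (73−1)·0.7² = 72·0.49 = 35.28
C: (111−1)·2.4² = 110·5.76 = 633.6
D: (17−1)·3.5² = 16·12.25 = 196
Numerator = 1263.72; denominator = Σ(nₕ−1) = 257.
s²ₚ = 1263.72/257 = 4.917198... → 4.9172.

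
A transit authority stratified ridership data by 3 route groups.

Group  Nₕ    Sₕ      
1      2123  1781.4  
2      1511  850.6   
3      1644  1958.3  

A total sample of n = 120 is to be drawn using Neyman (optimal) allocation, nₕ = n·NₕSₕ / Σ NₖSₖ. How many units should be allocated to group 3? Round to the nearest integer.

47

Σ NₕSₕ = 2123·1781.4 + 1511·850.6 + 1644·1958.3 = 8286614.
Share for 3: 3219445.2/8286614 = 0.38851.
n_3 = 120 × 0.38851 = 46.621... → 47.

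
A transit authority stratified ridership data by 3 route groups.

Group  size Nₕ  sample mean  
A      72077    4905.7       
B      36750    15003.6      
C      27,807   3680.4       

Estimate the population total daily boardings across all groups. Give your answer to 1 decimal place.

1007311321.7

A: 72077·4905.7 = 353588138.9
B: 36750·15003.6 = 551382300
C: 27807·3680.4 = 102340882.8
τ̂ = Σ Nₕx̄ₕ = 1007311321.7.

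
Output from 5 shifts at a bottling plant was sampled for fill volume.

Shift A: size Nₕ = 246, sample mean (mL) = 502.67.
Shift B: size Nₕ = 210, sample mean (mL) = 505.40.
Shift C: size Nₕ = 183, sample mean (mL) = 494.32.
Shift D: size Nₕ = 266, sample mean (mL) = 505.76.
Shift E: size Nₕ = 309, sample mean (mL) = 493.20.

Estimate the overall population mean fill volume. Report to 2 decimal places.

N = 246 + 210 + 183 + 266 + 309 = 1214.
Overall mean = Σ (Nₕ/N)·x̄ₕ — weight by population share, not a simple average.
Σ Nₕx̄ₕ = 246·502.67 + 210·505.40 + 183·494.32 + 266·505.76 + 309·493.20 = 123656.82 + 106134 + 90460.56 + 134532.16 + 152398.8 = 607182.34.
Divide by N: 607182.34 / 1214 = 500.1502... → 500.15.

500.15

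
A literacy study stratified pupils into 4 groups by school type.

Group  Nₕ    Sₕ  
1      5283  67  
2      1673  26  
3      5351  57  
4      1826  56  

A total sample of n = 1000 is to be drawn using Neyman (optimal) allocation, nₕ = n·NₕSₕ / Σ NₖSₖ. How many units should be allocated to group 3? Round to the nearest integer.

379

1: NₕSₕ = 5283·67 = 353961
2: NₕSₕ = 1673·26 = 43498
3: NₕSₕ = 5351·57 = 305007
4: NₕSₕ = 1826·56 = 102256
Σ NₕSₕ = 804722.
n_3 = 1000·305007/804722 = 379.022... → 379.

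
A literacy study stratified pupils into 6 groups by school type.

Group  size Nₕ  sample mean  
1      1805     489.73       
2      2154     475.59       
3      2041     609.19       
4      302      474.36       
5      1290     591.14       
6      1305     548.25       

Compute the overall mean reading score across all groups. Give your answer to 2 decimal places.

x̄_st = (Σ Nₕx̄ₕ) / (Σ Nₕ) = (1805·489.73 + 2154·475.59 + 2041·609.19 + 302·474.36 + 1290·591.14 + 1305·548.25) / 8897
= 4773033.87 / 8897 = 536.4768... → 536.48.

536.48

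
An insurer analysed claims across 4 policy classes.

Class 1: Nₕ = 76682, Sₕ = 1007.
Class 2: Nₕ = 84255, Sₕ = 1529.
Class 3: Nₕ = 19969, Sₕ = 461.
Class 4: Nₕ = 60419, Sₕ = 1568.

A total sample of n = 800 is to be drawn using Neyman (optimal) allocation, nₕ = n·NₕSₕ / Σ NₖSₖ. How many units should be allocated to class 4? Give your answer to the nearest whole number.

244

Σ NₕSₕ = 76682·1007 + 84255·1529 + 19969·461 + 60419·1568 = 309987370.
Share for 4: 94736992/309987370 = 0.30562.
n_4 = 800 × 0.30562 = 244.493... → 244.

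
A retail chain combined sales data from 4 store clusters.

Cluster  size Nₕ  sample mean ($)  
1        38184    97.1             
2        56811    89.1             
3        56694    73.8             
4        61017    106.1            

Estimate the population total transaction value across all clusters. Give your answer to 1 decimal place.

19427447.4

1: 38184·97.1 = 3707666.4
2: 56811·89.1 = 5061860.1
3: 56694·73.8 = 4184017.2
4: 61017·106.1 = 6473903.7
τ̂ = Σ Nₕx̄ₕ = 19427447.4.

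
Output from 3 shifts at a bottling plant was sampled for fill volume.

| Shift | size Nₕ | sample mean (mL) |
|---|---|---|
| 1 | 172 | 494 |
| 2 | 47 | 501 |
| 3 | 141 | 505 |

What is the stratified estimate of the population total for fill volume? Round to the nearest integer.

1: 172·494 = 84968
2: 47·501 = 23547
3: 141·505 = 71205
τ̂ = Σ Nₕx̄ₕ = 179720.

179720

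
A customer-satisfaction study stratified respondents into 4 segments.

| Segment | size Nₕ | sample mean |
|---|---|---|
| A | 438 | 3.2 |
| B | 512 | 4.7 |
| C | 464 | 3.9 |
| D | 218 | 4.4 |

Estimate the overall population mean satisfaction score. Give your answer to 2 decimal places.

4.03

N = 438 + 512 + 464 + 218 = 1632.
Weight each subgroup mean by Nₕ/N and sum.
Σ Nₕx̄ₕ = 438·3.2 + 512·4.7 + 464·3.9 + 218·4.4 = 1401.6 + 2406.4 + 1809.6 + 959.2 = 6576.8.
Divide by N: 6576.8 / 1632 = 4.0299... → 4.03.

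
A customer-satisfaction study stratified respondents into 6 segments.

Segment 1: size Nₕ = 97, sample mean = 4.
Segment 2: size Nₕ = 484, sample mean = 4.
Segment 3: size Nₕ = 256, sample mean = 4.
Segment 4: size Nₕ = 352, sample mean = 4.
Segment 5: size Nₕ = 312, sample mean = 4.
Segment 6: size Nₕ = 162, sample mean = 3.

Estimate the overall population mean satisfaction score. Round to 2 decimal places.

3.90

N = 1663; weights Wₕ = Nₕ/N = (0.0583, 0.2910, 0.1539, 0.2117, 0.1876, 0.0974).
x̄_st = Σ Wₕ·x̄ₕ = 0.0583·4 + 0.2910·4 + 0.1539·4 + 0.2117·4 + 0.1876·4 + 0.0974·3 ≈ 3.9026...
→ 3.90.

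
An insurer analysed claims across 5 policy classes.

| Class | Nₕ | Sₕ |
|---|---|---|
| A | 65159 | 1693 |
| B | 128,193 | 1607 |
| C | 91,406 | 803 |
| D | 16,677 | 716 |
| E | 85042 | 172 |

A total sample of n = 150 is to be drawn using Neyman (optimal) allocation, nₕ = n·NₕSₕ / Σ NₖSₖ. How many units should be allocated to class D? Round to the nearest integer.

A: NₕSₕ = 65159·1693 = 110314187
B: NₕSₕ = 128193·1607 = 206006151
C: NₕSₕ = 91406·803 = 73399018
D: NₕSₕ = 16677·716 = 11940732
E: NₕSₕ = 85042·172 = 14627224
Σ NₕSₕ = 416287312.
n_D = 150·11940732/416287312 = 4.303... → 4.

4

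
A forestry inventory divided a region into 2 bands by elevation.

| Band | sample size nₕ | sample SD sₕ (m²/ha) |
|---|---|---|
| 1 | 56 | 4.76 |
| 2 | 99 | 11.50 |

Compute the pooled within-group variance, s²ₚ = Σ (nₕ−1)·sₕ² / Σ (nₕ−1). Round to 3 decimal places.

92.854

1: (56−1)·4.76² = 55·22.6576 = 1246.168
2: (99−1)·11.50² = 98·132.25 = 12960.5
Numerator = 14206.668; denominator = Σ(nₕ−1) = 153.
s²ₚ = 14206.668/153 = 92.85404... → 92.854.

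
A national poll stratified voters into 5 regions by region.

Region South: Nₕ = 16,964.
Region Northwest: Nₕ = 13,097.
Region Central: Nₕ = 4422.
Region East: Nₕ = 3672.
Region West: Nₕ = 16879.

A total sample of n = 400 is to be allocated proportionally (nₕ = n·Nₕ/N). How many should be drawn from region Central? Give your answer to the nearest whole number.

Share of region Central = 4422/55034 = 0.08035.
Allocate 400 × 0.08035 = 32.140... → 32.

32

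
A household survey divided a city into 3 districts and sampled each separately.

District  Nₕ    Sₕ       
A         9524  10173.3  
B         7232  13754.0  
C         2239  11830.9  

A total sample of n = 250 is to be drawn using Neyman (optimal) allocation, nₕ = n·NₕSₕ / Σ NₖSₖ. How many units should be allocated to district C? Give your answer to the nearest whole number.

30

A: NₕSₕ = 9524·10173.3 = 96890509.2
B: NₕSₕ = 7232·13754.0 = 99468928
C: NₕSₕ = 2239·11830.9 = 26489385.1
Σ NₕSₕ = 222848822.3.
n_C = 250·26489385.1/222848822.3 = 29.717... → 30.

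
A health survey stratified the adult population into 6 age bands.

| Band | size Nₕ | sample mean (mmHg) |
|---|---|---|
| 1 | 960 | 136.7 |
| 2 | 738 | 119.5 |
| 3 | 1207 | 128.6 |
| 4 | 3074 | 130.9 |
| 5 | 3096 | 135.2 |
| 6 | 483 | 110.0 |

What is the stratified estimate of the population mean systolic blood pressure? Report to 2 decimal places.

N = 9558; weights Wₕ = Nₕ/N = (0.1004, 0.0772, 0.1263, 0.3216, 0.3239, 0.0505).
x̄_st = Σ Wₕ·x̄ₕ = 0.1004·136.7 + 0.0772·119.5 + 0.1263·128.6 + 0.3216·130.9 + 0.3239·135.2 + 0.0505·110.0 ≈ 130.6486...
→ 130.65.

130.65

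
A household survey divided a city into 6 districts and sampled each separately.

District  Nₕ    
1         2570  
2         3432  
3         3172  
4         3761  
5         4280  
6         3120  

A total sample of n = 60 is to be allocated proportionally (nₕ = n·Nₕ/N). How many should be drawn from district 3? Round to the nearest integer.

N = 2570 + 3432 + 3172 + 3761 + 4280 + 3120 = 20335.
n_3 = 60·3172/20335 = 9.359... → 9.

9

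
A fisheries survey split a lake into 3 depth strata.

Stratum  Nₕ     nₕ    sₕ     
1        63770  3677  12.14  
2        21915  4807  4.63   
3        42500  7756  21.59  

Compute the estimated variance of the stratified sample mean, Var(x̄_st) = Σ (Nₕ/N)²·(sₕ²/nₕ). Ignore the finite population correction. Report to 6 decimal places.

N = 128185; Wₕ = Nₕ/N.
stratum 1: (63770/128185)²·12.14²/3677 = 0.009919783
stratum 2: (21915/128185)²·4.63²/4807 = 0.000130346
stratum 3: (42500/128185)²·21.59²/7756 = 0.006606492
Sum = 0.016656621 → 0.016657.

0.016657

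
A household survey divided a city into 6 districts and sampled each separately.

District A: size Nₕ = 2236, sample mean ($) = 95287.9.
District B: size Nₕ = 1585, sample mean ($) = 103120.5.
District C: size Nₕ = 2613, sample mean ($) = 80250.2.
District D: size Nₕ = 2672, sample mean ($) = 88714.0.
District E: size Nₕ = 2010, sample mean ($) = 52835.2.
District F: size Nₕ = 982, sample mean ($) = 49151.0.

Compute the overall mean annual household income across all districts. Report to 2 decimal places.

80816.03

x̄_st = (Σ Nₕx̄ₕ) / (Σ Nₕ) = (2236·95287.9 + 1585·103120.5 + 2613·80250.2 + 2672·88714.0 + 2010·52835.2 + 982·49151.0) / 12098
= 977712351.5 / 12098 = 80816.0317... → 80816.03.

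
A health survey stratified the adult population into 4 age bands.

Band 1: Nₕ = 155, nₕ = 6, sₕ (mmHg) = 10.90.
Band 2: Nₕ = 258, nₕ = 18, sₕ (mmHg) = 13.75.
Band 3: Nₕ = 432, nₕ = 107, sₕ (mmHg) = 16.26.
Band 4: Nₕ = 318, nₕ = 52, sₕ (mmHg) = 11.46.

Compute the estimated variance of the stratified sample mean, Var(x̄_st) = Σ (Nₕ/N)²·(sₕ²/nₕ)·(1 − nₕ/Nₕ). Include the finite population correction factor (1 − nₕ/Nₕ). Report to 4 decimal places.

N = 1163; Wₕ = Nₕ/N.
band 1: (155/1163)²·10.90²/6·(1 − 6/155) = 0.3381118
band 2: (258/1163)²·13.75²/18·(1 − 18/258) = 0.4808442
band 3: (432/1163)²·16.26²/107·(1 − 107/432) = 0.2564868
band 4: (318/1163)²·11.46²/52·(1 − 52/318) = 0.1579484
Sum = 1.2333912 → 1.2334.

1.2334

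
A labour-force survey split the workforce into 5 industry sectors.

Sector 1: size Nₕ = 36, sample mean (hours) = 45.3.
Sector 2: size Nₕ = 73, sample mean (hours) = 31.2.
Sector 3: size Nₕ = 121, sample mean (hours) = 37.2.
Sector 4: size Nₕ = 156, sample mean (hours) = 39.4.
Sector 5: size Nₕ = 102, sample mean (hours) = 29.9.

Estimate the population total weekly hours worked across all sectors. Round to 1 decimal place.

17605.8

Estimate total by summing Nₕ·x̄ₕ over strata.
36·45.3 + 73·31.2 + 121·37.2 + 156·39.4 + 102·29.9 = 1630.8 + 2277.6 + 4501.2 + 6146.4 + 3049.8 = 17605.8.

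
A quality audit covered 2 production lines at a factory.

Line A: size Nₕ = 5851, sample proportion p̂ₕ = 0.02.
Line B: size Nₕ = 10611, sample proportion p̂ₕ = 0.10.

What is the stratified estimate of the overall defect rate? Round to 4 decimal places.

Wₕ = Nₕ/N with N = 16462: 0.3554, 0.6446.
p̂_st = 0.3554·0.02 + 0.6446·0.10 ≈ 0.071566... → 0.0716.

0.0716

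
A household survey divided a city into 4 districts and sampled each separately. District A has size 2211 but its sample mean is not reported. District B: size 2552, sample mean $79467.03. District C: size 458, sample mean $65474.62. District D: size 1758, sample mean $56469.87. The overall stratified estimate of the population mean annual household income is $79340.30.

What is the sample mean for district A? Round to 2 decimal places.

100250.88

N = 2211 + 2552 + 458 + 1758 = 6979.
Overall total = μ·N = 79340.30·6979 = 553715953.7.
Subtract the known strata: 2552·79467.03 + 458·65474.62 + 1758·56469.87 = 332061267.98.
Remaining total for district A: 553715953.7 − 332061267.98 = 221654685.72.
Divide by its size: 221654685.72 / 2211 = 100250.8755... → 100250.88.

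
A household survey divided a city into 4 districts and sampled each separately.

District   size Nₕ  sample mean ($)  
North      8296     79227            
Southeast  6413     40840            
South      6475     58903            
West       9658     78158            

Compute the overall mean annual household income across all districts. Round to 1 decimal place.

N = 8296 + 6413 + 6475 + 9658 = 30842.
The stratified mean weights each stratum mean by its population share Nₕ/N.
Σ Nₕx̄ₕ = 8296·79227 + 6413·40840 + 6475·58903 + 9658·78158 = 657267192 + 261906920 + 381396925 + 754849964 = 2055421001.
Divide by N: 2055421001 / 30842 = 66643.570... → 66643.6.

66643.6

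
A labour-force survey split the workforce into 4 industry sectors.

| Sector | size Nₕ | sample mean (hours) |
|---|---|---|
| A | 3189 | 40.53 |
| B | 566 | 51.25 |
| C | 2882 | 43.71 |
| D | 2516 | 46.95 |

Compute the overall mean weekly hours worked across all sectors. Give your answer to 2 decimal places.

N = 3189 + 566 + 2882 + 2516 = 9153.
The stratified mean weights each stratum mean by its population share Nₕ/N.
Σ Nₕx̄ₕ = 3189·40.53 + 566·51.25 + 2882·43.71 + 2516·46.95 = 129250.17 + 29007.5 + 125972.22 + 118126.2 = 402356.09.
Divide by N: 402356.09 / 9153 = 43.9589... → 43.96.

43.96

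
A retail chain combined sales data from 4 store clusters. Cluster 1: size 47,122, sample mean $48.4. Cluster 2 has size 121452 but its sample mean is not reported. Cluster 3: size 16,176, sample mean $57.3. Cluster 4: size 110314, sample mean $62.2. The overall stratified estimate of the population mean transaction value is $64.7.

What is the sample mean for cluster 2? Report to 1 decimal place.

74.3

Σ Nₕx̄ₕ = N·μ, so 121452·x̄_2 = 295064·64.7 − (47122·48.4 + 16176·57.3 + 110314·62.2).
= 19090640.8 − 10069120.4 = 9021520.4.
x̄_2 = 9021520.4 / 121452 = 74.281... → 74.3.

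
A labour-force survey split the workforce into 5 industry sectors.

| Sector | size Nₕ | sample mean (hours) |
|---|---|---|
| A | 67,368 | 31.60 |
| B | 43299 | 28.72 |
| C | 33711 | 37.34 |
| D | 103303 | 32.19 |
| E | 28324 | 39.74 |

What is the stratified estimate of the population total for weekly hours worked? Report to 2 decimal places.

Estimate total by summing Nₕ·x̄ₕ over strata.
67368·31.60 + 43299·28.72 + 33711·37.34 + 103303·32.19 + 28324·39.74 = 2128828.8 + 1243547.28 + 1258768.74 + 3325323.57 + 1125595.76 = 9082064.15.

9082064.15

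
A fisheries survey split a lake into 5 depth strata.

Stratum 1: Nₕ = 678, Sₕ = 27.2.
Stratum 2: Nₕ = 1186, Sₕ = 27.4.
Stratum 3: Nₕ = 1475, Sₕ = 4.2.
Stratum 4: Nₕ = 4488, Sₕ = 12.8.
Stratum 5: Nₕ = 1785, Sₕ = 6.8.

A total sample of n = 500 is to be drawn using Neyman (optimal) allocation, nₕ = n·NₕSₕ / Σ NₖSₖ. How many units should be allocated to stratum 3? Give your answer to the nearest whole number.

Σ NₕSₕ = 678·27.2 + 1186·27.4 + 1475·4.2 + 4488·12.8 + 1785·6.8 = 126717.4.
Share for 3: 6195/126717.4 = 0.04889.
n_3 = 500 × 0.04889 = 24.444... → 24.

24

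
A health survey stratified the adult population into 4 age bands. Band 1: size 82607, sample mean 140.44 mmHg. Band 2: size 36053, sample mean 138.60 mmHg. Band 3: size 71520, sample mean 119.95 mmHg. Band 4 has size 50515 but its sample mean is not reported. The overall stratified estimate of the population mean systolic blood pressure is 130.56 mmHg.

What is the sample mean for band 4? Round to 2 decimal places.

123.69

Σ Nₕx̄ₕ = N·μ, so 50515·x̄_4 = 240695·130.56 − (82607·140.44 + 36053·138.60 + 71520·119.95).
= 31425139.2 − 25177096.88 = 6248042.32.
x̄_4 = 6248042.32 / 50515 = 123.6869... → 123.69.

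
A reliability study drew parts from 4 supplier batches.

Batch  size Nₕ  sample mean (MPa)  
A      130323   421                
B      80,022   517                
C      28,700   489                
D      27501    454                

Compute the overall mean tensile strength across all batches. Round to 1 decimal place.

N = 130323 + 80022 + 28700 + 27501 = 266546.
The stratified mean weights each stratum mean by its population share Nₕ/N.
Σ Nₕx̄ₕ = 130323·421 + 80022·517 + 28700·489 + 27501·454 = 54865983 + 41371374 + 14034300 + 12485454 = 122757111.
Divide by N: 122757111 / 266546 = 460.548... → 460.5.

460.5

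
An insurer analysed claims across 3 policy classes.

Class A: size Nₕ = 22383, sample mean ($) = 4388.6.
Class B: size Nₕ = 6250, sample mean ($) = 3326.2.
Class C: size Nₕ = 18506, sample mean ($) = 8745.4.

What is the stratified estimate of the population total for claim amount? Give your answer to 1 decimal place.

Population total = Σ Nₕ·x̄ₕ (each stratum's size times its mean).
22383·4388.6 + 6250·3326.2 + 18506·8745.4 = 98230033.8 + 20788750 + 161842372.4 = 280861156.2.

280861156.2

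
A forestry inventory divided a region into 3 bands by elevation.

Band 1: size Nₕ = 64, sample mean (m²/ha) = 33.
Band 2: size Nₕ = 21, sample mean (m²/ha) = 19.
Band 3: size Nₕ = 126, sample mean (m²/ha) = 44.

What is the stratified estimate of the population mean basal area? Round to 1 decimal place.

38.2

x̄_st = (Σ Nₕx̄ₕ) / (Σ Nₕ) = (64·33 + 21·19 + 126·44) / 211
= 8055 / 211 = 38.175... → 38.2.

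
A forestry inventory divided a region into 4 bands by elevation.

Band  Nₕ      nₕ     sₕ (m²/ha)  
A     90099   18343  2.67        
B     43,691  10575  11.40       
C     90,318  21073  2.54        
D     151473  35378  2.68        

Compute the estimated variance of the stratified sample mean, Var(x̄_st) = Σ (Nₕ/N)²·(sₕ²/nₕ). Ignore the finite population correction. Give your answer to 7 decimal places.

N = 375581. Term for each stratum: Wₕ²sₕ²/nₕ.
Var(x̄_st) = 0.0000223658 + 0.0001663053 + 0.0000177045 + 0.0000330217 = 0.0002393973 → 0.0002394.

0.0002394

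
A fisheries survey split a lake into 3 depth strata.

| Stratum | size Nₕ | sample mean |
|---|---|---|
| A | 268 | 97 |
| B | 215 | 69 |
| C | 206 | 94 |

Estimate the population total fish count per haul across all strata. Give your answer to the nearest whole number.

A: 268·97 = 25996
B: 215·69 = 14835
C: 206·94 = 19364
τ̂ = Σ Nₕx̄ₕ = 60195.

60195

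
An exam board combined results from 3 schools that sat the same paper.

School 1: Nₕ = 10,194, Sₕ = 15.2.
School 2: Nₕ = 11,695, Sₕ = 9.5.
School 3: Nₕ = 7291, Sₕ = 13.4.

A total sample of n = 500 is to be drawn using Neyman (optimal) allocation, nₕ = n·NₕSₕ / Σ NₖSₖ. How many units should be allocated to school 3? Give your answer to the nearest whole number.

134

1: NₕSₕ = 10194·15.2 = 154948.8
2: NₕSₕ = 11695·9.5 = 111102.5
3: NₕSₕ = 7291·13.4 = 97699.4
Σ NₕSₕ = 363750.7.
n_3 = 500·97699.4/363750.7 = 134.294... → 134.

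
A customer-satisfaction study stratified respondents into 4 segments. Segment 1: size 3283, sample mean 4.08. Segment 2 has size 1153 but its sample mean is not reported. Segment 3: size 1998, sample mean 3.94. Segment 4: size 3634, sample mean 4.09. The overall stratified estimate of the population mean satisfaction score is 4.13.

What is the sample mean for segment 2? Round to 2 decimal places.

N = 3283 + 1153 + 1998 + 3634 = 10068.
Overall total = μ·N = 4.13·10068 = 41580.84.
Subtract the known strata: 3283·4.08 + 1998·3.94 + 3634·4.09 = 36129.82.
Remaining total for segment 2: 41580.84 − 36129.82 = 5451.02.
Divide by its size: 5451.02 / 1153 = 4.7277... → 4.73.

4.73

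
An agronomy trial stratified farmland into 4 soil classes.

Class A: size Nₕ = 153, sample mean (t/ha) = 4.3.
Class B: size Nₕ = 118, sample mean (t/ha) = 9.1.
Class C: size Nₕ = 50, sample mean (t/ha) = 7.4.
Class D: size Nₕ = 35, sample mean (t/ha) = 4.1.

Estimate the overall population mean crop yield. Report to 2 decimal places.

N = 356; weights Wₕ = Nₕ/N = (0.4298, 0.3315, 0.1404, 0.0983).
x̄_st = Σ Wₕ·x̄ₕ = 0.4298·4.3 + 0.3315·9.1 + 0.1404·7.4 + 0.0983·4.1 ≈ 6.3067...
→ 6.31.

6.31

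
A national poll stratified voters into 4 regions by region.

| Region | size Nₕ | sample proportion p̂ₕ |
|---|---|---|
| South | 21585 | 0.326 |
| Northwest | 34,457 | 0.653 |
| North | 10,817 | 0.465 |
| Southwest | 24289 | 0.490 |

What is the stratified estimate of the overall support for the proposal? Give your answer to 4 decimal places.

0.5098

N = 21585 + 34457 + 10817 + 24289 = 91148.
Overall proportion = Σ (Nₕ/N)·p̂ₕ.
Σ Nₕp̂ₕ = 7036.71 + 22500.421 + 5029.905 + 11901.61 = 46468.646.
46468.646 / 91148 = 0.509815... → 0.5098.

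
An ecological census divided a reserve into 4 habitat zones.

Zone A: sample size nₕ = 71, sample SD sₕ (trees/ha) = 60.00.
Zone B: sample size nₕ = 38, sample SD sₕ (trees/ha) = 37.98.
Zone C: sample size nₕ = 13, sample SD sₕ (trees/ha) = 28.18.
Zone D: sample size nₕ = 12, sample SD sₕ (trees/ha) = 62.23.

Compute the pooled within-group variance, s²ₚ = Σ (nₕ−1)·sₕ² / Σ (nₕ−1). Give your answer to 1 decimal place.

A: (71−1)·60.00² = 70·3600 = 252000
B: (38−1)·37.98² = 37·1442.4804 = 53371.7748
C: (13−1)·28.18² = 12·794.1124 = 9529.3488
D: (12−1)·62.23² = 11·3872.5729 = 42598.3019
Numerator = 357499.4255; denominator = Σ(nₕ−1) = 130.
s²ₚ = 357499.4255/130 = 2749.996... → 2750.0.

2750.0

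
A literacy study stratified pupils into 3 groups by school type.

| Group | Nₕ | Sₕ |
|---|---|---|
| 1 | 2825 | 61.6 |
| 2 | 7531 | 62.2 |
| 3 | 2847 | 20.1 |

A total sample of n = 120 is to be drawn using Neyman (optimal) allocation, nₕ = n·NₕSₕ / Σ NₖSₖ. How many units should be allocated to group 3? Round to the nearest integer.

10

Σ NₕSₕ = 2825·61.6 + 7531·62.2 + 2847·20.1 = 699672.9.
Share for 3: 57224.7/699672.9 = 0.08179.
n_3 = 120 × 0.08179 = 9.815... → 10.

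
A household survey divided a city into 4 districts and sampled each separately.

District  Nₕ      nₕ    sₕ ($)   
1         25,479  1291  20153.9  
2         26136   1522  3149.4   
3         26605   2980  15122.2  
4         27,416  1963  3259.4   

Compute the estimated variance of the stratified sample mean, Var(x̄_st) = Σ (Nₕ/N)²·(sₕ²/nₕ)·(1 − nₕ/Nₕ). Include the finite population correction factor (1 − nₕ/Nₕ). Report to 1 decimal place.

22412.6

N = 105636. Term for each stratum: Wₕ²sₕ²/nₕ·(1−nₕ/Nₕ).
Var(x̄_st) = 17376.0237 + 375.6976 + 4322.3992 + 338.4342 = 22412.5546 → 22412.6.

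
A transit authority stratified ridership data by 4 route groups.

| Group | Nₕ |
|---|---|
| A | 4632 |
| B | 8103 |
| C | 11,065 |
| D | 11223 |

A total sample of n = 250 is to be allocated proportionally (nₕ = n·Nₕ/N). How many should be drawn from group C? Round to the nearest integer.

N = 4632 + 8103 + 11065 + 11223 = 35023.
n_C = 250·11065/35023 = 78.984... → 79.

79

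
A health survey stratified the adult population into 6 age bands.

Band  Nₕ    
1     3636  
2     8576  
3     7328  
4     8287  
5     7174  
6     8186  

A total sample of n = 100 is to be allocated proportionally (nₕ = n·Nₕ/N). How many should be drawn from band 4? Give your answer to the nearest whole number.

19

Share of band 4 = 8287/43187 = 0.19189.
Allocate 100 × 0.19189 = 19.189... → 19.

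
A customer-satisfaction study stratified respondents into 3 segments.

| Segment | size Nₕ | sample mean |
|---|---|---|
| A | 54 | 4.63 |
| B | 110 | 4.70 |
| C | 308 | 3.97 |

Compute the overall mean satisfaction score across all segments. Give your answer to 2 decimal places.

4.22

N = 54 + 110 + 308 = 472.
Weight each subgroup mean by Nₕ/N and sum.
Σ Nₕx̄ₕ = 54·4.63 + 110·4.70 + 308·3.97 = 250.02 + 517 + 1222.76 = 1989.78.
Divide by N: 1989.78 / 472 = 4.2156... → 4.22.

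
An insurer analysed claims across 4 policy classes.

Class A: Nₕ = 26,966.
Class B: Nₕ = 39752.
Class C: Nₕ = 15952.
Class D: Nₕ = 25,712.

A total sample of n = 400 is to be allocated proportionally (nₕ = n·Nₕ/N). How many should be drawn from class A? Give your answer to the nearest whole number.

100

N = 26966 + 39752 + 15952 + 25712 = 108382.
n_A = 400·26966/108382 = 99.522... → 100.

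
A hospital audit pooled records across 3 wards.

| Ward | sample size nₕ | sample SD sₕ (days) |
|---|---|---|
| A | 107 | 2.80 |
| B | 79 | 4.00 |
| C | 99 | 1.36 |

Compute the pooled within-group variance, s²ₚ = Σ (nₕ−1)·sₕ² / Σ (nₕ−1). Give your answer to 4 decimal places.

8.0153

Degrees of freedom: 106 + 78 + 98 = 282.
Σ(nₕ−1)sₕ² = 106·7.84 + 78·16 + 98·1.8496 = 2260.3008.
s²ₚ = 2260.3008 / 282 = 8.015251... → 8.0153.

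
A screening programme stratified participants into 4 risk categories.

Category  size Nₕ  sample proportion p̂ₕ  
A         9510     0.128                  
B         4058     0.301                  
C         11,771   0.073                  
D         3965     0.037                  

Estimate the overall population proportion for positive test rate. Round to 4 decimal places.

0.1176

N = 9510 + 4058 + 11771 + 3965 = 29304.
Overall proportion = Σ (Nₕ/N)·p̂ₕ.
Σ Nₕp̂ₕ = 1217.28 + 1221.458 + 859.283 + 146.705 = 3444.726.
3444.726 / 29304 = 0.117551... → 0.1176.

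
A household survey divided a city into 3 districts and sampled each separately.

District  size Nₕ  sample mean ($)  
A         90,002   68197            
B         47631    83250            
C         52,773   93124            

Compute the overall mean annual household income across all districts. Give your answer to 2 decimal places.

78871.36

N = 190406; weights Wₕ = Nₕ/N = (0.4727, 0.2502, 0.2772).
x̄_st = Σ Wₕ·x̄ₕ = 0.4727·68197 + 0.2502·83250 + 0.2772·93124 ≈ 78871.3591...
→ 78871.36.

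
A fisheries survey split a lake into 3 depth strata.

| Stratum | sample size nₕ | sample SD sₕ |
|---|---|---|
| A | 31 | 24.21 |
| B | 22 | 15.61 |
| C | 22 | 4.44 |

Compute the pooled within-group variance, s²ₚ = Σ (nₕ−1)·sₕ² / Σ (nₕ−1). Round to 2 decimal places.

321.04

Degrees of freedom: 30 + 21 + 21 = 72.
Σ(nₕ−1)sₕ² = 30·586.1241 + 21·243.6721 + 21·19.7136 = 23114.8227.
s²ₚ = 23114.8227 / 72 = 321.0392... → 321.04.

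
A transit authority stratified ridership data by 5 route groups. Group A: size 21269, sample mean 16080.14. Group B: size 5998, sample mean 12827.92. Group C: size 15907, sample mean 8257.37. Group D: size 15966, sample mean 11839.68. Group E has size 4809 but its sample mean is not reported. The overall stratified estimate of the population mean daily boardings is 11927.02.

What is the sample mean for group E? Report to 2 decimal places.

4863.45

N = 21269 + 5998 + 15907 + 15966 + 4809 = 63949.
Overall total = μ·N = 11927.02·63949 = 762721001.98.
Subtract the known strata: 21269·16080.14 + 5998·12827.92 + 15907·8257.37 + 15966·11839.68 = 739332677.29.
Remaining total for group E: 762721001.98 − 739332677.29 = 23388324.69.
Divide by its size: 23388324.69 / 4809 = 4863.4487... → 4863.45.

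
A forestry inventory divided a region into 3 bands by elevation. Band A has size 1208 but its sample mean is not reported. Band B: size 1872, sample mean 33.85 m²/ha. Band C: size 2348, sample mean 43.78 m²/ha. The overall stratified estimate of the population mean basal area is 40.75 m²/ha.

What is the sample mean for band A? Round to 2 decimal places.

N = 1208 + 1872 + 2348 = 5428.
Overall total = μ·N = 40.75·5428 = 221191.
Subtract the known strata: 1872·33.85 + 2348·43.78 = 166162.64.
Remaining total for band A: 221191 − 166162.64 = 55028.36.
Divide by its size: 55028.36 / 1208 = 45.5533... → 45.55.

45.55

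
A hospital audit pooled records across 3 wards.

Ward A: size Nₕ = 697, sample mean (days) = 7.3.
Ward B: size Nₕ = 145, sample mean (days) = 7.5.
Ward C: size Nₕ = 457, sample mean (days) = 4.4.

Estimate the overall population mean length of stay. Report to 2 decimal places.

6.30

N = 697 + 145 + 457 = 1299.
Weight each subgroup mean by Nₕ/N and sum.
Σ Nₕx̄ₕ = 697·7.3 + 145·7.5 + 457·4.4 = 5088.1 + 1087.5 + 2010.8 = 8186.4.
Divide by N: 8186.4 / 1299 = 6.3021... → 6.30.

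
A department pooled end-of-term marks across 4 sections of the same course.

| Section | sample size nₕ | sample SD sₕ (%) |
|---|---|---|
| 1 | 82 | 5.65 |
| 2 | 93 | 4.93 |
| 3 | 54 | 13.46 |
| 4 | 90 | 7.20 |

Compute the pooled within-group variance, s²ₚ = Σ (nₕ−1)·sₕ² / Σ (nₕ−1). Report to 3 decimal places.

60.437

1: (82−1)·5.65² = 81·31.9225 = 2585.7225
2: (93−1)·4.93² = 92·24.3049 = 2236.0508
3: (54−1)·13.46² = 53·181.1716 = 9602.0948
4: (90−1)·7.20² = 89·51.84 = 4613.76
Numerator = 19037.6281; denominator = Σ(nₕ−1) = 315.
s²ₚ = 19037.6281/315 = 60.43691... → 60.437.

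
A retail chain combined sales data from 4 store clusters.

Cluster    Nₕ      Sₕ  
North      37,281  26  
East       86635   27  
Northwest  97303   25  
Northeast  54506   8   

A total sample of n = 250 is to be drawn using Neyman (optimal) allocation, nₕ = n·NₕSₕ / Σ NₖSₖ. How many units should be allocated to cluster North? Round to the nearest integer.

39

Σ NₕSₕ = 37281·26 + 86635·27 + 97303·25 + 54506·8 = 6177074.
Share for North: 969306/6177074 = 0.15692.
n_North = 250 × 0.15692 = 39.230... → 39.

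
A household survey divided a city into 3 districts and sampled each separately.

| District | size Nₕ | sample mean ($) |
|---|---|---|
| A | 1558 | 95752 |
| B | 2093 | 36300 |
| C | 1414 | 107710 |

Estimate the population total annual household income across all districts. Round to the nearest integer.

377459456

A: 1558·95752 = 149181616
B: 2093·36300 = 75975900
C: 1414·107710 = 152301940
τ̂ = Σ Nₕx̄ₕ = 377459456.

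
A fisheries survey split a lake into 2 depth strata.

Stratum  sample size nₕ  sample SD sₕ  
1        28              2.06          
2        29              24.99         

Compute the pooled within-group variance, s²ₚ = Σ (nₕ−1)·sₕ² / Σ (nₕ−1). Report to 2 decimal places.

320.01

Degrees of freedom: 27 + 28 = 55.
Σ(nₕ−1)sₕ² = 27·4.2436 + 28·624.5001 = 17600.58.
s²ₚ = 17600.58 / 55 = 320.0105... → 320.01.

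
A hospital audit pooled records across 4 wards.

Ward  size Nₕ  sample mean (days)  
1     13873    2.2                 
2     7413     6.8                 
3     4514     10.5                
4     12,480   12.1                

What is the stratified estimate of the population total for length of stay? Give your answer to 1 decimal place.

Estimate total by summing Nₕ·x̄ₕ over strata.
13873·2.2 + 7413·6.8 + 4514·10.5 + 12480·12.1 = 30520.6 + 50408.4 + 47397 + 151008 = 279334.0.

279334.0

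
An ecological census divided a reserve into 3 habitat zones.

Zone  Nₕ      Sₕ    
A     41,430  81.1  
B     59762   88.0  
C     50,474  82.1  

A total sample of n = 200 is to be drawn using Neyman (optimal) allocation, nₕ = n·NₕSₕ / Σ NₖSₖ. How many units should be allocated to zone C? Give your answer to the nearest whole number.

65

A: NₕSₕ = 41430·81.1 = 3359973
B: NₕSₕ = 59762·88.0 = 5259056
C: NₕSₕ = 50474·82.1 = 4143915.4
Σ NₕSₕ = 12762944.4.
n_C = 200·4143915.4/12762944.4 = 64.937... → 65.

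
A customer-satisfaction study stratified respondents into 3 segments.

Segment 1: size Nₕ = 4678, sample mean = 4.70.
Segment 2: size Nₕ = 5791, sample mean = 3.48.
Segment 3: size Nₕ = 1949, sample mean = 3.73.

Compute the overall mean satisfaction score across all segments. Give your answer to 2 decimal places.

x̄_st = (Σ Nₕx̄ₕ) / (Σ Nₕ) = (4678·4.70 + 5791·3.48 + 1949·3.73) / 12418
= 49409.05 / 12418 = 3.9788... → 3.98.

3.98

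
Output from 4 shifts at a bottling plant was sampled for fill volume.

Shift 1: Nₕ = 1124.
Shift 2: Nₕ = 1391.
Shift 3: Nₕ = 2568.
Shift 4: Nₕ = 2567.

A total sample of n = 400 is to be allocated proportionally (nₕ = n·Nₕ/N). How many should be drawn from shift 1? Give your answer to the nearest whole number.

N = 1124 + 1391 + 2568 + 2567 = 7650.
n_1 = 400·1124/7650 = 58.771... → 59.

59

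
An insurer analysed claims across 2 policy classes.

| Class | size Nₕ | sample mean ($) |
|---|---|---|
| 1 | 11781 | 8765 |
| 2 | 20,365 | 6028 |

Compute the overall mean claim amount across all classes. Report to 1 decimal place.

N = 32146; weights Wₕ = Nₕ/N = (0.3665, 0.6335).
x̄_st = Σ Wₕ·x̄ₕ = 0.3665·8765 + 0.6335·6028 ≈ 7031.067...
→ 7031.1.

7031.1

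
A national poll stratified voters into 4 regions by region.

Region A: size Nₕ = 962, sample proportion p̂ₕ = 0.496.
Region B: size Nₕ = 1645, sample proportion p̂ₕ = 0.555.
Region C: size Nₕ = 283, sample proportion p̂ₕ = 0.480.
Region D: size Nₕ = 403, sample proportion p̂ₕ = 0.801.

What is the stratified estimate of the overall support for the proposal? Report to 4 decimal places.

Wₕ = Nₕ/N with N = 3293: 0.2921, 0.4995, 0.0859, 0.1224.
p̂_st = 0.2921·0.496 + 0.4995·0.555 + 0.0859·0.480 + 0.1224·0.801 ≈ 0.561424... → 0.5614.

0.5614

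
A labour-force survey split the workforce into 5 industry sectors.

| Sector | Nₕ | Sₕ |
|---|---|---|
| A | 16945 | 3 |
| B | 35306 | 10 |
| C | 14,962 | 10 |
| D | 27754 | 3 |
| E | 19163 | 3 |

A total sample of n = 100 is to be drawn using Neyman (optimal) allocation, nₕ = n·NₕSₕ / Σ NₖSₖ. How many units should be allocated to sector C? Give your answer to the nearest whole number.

22

A: NₕSₕ = 16945·3 = 50835
B: NₕSₕ = 35306·10 = 353060
C: NₕSₕ = 14962·10 = 149620
D: NₕSₕ = 27754·3 = 83262
E: NₕSₕ = 19163·3 = 57489
Σ NₕSₕ = 694266.
n_C = 100·149620/694266 = 21.551... → 22.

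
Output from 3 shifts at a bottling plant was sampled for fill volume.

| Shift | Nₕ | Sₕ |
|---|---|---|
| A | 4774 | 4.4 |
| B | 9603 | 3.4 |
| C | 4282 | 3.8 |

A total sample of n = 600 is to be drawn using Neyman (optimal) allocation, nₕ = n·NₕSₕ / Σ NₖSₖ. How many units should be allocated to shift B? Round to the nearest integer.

280

A: NₕSₕ = 4774·4.4 = 21005.6
B: NₕSₕ = 9603·3.4 = 32650.2
C: NₕSₕ = 4282·3.8 = 16271.6
Σ NₕSₕ = 69927.4.
n_B = 600·32650.2/69927.4 = 280.149... → 280.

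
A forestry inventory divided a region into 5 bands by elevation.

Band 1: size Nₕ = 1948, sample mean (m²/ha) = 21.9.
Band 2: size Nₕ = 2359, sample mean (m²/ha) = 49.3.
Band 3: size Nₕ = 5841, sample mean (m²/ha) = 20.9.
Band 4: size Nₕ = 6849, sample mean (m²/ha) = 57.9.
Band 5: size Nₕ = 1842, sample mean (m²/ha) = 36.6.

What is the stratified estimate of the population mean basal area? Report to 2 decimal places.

N = 18839; weights Wₕ = Nₕ/N = (0.1034, 0.1252, 0.3100, 0.3636, 0.0978).
x̄_st = Σ Wₕ·x̄ₕ = 0.1034·21.9 + 0.1252·49.3 + 0.3100·20.9 + 0.3636·57.9 + 0.0978·36.6 ≈ 39.5462...
→ 39.55.

39.55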